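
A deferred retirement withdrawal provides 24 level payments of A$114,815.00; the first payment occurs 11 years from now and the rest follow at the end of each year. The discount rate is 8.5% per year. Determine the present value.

A$513,096.15

Ordinary annuity of 24 payments, first payment at period 11.
Periodic rate r = 0.085 per year.
The ordinary-annuity PV formula values the stream one period before the first payment (period 10); discount that back 10 periods:
PV₀ = 114,815 × [1 − (1+r)^−24] / r × (1+r)^−10 = A$513,096.15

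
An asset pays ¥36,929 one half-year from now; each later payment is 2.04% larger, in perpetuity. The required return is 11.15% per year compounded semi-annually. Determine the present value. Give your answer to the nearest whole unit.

¥1,044,668

Periodic rate r = 0.1115/2 per half-year.
Growing perpetuity (Gordon): PV = PMT₁ / (r − g) = 36,929 / (r − 0.0204) = ¥1,044,668.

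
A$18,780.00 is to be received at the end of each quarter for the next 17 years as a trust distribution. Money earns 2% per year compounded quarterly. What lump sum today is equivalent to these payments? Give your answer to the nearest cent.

A$1,080,324.86

This is an ordinary annuity: 68 payments of A$18,780.00 at the end of each quarter.
Periodic rate r = 0.02/4 per quarter; n is counted in quarters.
PV = PMT × [(1 − (1+r)^−n)/r] = 18,780 × [1 − (1+r)^−68] / r = A$1,080,324.86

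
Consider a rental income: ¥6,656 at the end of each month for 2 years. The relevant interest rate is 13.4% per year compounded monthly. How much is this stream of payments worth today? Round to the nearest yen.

¥139,451

This is an ordinary annuity: 24 payments of ¥6,656 at the end of each month.
Periodic rate r = 0.134/12 per month; n is counted in months.
PV = PMT × [(1 − (1+r)^−n)/r] = 6,656 × [1 − (1+r)^−24] / r = ¥139,451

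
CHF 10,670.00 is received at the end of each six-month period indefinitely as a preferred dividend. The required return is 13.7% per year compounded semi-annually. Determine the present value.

CHF 155,766.42

Periodic rate r = 0.137/2 per half-year.
Level perpetuity: PV = PMT / r = 10,670 / (0.137/2) = CHF 155,766.42.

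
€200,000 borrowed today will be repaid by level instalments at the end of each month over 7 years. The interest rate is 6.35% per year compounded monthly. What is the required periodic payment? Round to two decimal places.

€2,955.38

Level ordinary annuity; solve PV = PMT × [(1 − (1+r)^−n)/r] for PMT.
Periodic rate r = 0.0635/12 per month; n is counted in months.
With n = 84: PMT = 200,000 / ([(1 − (1+r)^−n)/r]) = €2,955.38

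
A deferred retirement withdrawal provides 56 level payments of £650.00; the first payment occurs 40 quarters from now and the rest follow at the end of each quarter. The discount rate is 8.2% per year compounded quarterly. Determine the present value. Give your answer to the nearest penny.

£9,757.48

Ordinary annuity of 56 payments, first payment at period 40.
Periodic rate r = 0.082/4 per quarter; n is counted in quarters.
The ordinary-annuity PV formula values the stream one period before the first payment (period 39); discount that back 39 periods:
PV₀ = 650 × [1 − (1+r)^−56] / r × (1+r)^−39 = £9,757.48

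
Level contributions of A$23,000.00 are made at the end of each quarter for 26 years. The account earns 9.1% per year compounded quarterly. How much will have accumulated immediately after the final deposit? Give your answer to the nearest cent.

A$9,478,955.83

This is an ordinary annuity: 104 deposits of A$23,000.00 at the end of each quarter.
Periodic rate r = 0.091/4 per quarter; n is counted in quarters.
FV = PMT × [((1+r)^n − 1)/r] = 23,000 × [(1+r)^104 − 1] / r = A$9,478,955.83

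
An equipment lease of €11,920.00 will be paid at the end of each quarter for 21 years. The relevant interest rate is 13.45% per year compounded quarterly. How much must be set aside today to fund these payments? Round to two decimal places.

This is an ordinary annuity: 84 payments of €11,920.00 at the end of each quarter.
Periodic rate r = 0.1345/4 per quarter; n is counted in quarters.
PV = PMT × [(1 − (1+r)^−n)/r] = 11,920 × [1 − (1+r)^−84] / r = €332,462.71

€332,462.71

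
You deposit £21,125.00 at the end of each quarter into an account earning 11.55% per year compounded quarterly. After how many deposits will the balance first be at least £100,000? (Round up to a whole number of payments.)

Periodic rate r = 0.1155/4 per quarter; n is counted in quarters.
Ordinary annuity FV: 100,000 = 21,125 × [((1+r)^n − 1)/r].
(1+r)^n = 1 + 100,000 × r / 21,125, so n = ln(1 + 100,000·r/21,125) / ln(1+r) = 4.50.
Round up to a whole number of payments: n = 5.

5 payments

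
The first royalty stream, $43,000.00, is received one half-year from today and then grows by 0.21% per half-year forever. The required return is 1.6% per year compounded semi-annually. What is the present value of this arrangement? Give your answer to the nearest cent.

$7,288,135.59

Periodic rate r = 0.016/2 per half-year.
Growing perpetuity (Gordon): PV = PMT₁ / (r − g) = 43,000 / (r − 0.0021) = $7,288,135.59.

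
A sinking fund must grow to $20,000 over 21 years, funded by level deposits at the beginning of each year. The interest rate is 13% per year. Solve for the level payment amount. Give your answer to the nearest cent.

$191.40

Level annuity due; solve FV = PMT × [((1+r)^n − 1)/r] × (1+r) for PMT.
Periodic rate r = 0.13 per year.
With n = 21: PMT = 20,000 / ([((1+r)^n − 1)/r] × (1+r)) = $191.40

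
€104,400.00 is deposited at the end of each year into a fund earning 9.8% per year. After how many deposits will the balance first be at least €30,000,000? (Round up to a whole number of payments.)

Periodic rate r = 0.098 per year.
Ordinary annuity FV: 30,000,000 = 104,400 × [((1+r)^n − 1)/r].
(1+r)^n = 1 + 30,000,000 × r / 104,400, so n = ln(1 + 30,000,000·r/104,400) / ln(1+r) = 36.08.
Round up to a whole number of payments: n = 37.

37 payments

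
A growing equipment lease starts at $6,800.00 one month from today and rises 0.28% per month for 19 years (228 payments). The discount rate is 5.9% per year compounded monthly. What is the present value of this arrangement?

$1,226,176.91

Periodic rate r = 0.059/12 per month; n is counted in months.
Growing ordinary annuity: PV = PMT₁ × [1 − ((1+g)/(1+r))^n] / (r − g) = 6,800 × [1 − ((1+0.0028)/(1+r))^228] / (r − 0.0028) = $1,226,176.91.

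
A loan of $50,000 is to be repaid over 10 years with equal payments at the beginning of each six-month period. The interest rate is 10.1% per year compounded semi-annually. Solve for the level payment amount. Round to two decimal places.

$3,835.47

Level annuity due; solve PV = PMT × [(1 − (1+r)^−n)/r] × (1+r) for PMT.
Periodic rate r = 0.101/2 per half-year; n is counted in half-years.
With n = 20: PMT = 50,000 / ([(1 − (1+r)^−n)/r] × (1+r)) = $3,835.47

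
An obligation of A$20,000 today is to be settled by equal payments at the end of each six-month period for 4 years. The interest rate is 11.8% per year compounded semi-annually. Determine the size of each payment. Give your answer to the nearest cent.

Level ordinary annuity; solve PV = PMT × [(1 − (1+r)^−n)/r] for PMT.
Periodic rate r = 0.118/2 per half-year; n is counted in half-years.
With n = 8: PMT = 20,000 / ([(1 − (1+r)^−n)/r]) = A$3,207.98

A$3,207.98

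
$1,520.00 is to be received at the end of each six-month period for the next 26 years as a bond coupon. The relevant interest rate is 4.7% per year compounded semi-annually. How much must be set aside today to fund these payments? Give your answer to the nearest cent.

$45,351.93

This is an ordinary annuity: 52 payments of $1,520.00 at the end of each six-month period.
Periodic rate r = 0.047/2 per half-year; n is counted in half-years.
PV = PMT × [(1 − (1+r)^−n)/r] = 1,520 × [1 − (1+r)^−52] / r = $45,351.93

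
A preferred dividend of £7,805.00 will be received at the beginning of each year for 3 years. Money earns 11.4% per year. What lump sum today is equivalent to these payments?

£21,100.59

This is an annuity due: 3 payments of £7,805.00 at the beginning of each year.
Periodic rate r = 0.114 per year.
PV = PMT × [(1 − (1+r)^−n)/r] × (1+r) = 7,805 × [1 − (1+r)^−3] / r × (1+r) = £21,100.59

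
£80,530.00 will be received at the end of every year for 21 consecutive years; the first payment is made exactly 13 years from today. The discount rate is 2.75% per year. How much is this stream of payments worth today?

£918,414.83

Ordinary annuity of 21 payments, first payment at period 13.
Periodic rate r = 0.0275 per year.
The ordinary-annuity PV formula values the stream one period before the first payment (period 12); discount that back 12 periods:
PV₀ = 80,530 × [1 − (1+r)^−21] / r × (1+r)^−12 = £918,414.83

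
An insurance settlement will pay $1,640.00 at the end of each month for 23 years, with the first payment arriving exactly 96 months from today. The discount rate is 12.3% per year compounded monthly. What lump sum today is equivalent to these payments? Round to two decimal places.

Ordinary annuity of 276 payments, first payment at period 96.
Periodic rate r = 0.123/12 per month; n is counted in months.
The ordinary-annuity PV formula values the stream one period before the first payment (period 95); discount that back 95 periods:
PV₀ = 1,640 × [1 − (1+r)^−276] / r × (1+r)^−95 = $57,087.25

$57,087.25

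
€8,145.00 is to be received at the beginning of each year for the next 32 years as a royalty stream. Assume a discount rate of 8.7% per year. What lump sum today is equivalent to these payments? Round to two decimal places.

€94,714.60

This is an annuity due: 32 payments of €8,145.00 at the beginning of each year.
Periodic rate r = 0.087 per year.
PV = PMT × [(1 − (1+r)^−n)/r] × (1+r) = 8,145 × [1 − (1+r)^−32] / r × (1+r) = €94,714.60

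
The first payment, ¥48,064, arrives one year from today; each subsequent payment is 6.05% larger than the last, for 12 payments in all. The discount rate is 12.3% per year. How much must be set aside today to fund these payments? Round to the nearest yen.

¥382,202

Periodic rate r = 0.123 per year.
Growing ordinary annuity: PV = PMT₁ × [1 − ((1+g)/(1+r))^n] / (r − g) = 48,064 × [1 − ((1+0.0605)/(1+r))^12] / (r − 0.0605) = ¥382,202.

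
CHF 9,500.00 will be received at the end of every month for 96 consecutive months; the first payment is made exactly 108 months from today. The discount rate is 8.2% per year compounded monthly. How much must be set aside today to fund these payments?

Ordinary annuity of 96 payments, first payment at period 108.
Periodic rate r = 0.082/12 per month; n is counted in months.
The ordinary-annuity PV formula values the stream one period before the first payment (period 107); discount that back 107 periods:
PV₀ = 9,500 × [1 − (1+r)^−96] / r × (1+r)^−107 = CHF 321,955.93

CHF 321,955.93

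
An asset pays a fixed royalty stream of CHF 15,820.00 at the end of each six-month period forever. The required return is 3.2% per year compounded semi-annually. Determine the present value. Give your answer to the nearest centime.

Periodic rate r = 0.032/2 per half-year.
Level perpetuity: PV = PMT / r = 15,820 / (0.032/2) = CHF 988,750.00.

CHF 988,750.00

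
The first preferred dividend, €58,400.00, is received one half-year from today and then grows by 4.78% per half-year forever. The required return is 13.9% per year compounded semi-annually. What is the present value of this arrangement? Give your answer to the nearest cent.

Periodic rate r = 0.139/2 per half-year.
Growing perpetuity (Gordon): PV = PMT₁ / (r − g) = 58,400 / (r − 0.0478) = €2,691,244.24.

€2,691,244.24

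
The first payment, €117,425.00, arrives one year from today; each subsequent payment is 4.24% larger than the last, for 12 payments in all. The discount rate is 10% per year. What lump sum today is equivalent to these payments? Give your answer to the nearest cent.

Periodic rate r = 0.1 per year.
Growing ordinary annuity: PV = PMT₁ × [1 − ((1+g)/(1+r))^n] / (r − g) = 117,425 × [1 − ((1+0.0424)/(1+r))^12] / (r − 0.0424) = €969,478.34.

€969,478.34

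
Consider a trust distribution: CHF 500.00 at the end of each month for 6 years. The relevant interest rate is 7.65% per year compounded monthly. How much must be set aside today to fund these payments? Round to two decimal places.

This is an ordinary annuity: 72 payments of CHF 500.00 at the end of each month.
Periodic rate r = 0.0765/12 per month; n is counted in months.
PV = PMT × [(1 − (1+r)^−n)/r] = 500 × [1 − (1+r)^−72] / r = CHF 28,797.13

CHF 28,797.13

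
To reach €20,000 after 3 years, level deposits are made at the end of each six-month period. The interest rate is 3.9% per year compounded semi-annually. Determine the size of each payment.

€3,174.49

Level ordinary annuity; solve FV = PMT × [((1+r)^n − 1)/r] for PMT.
Periodic rate r = 0.039/2 per half-year; n is counted in half-years.
With n = 6: PMT = 20,000 / ([((1+r)^n − 1)/r]) = €3,174.49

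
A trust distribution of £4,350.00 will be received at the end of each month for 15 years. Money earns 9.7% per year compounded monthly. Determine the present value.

£411,804.43

This is an ordinary annuity: 180 payments of £4,350.00 at the end of each month.
Periodic rate r = 0.097/12 per month; n is counted in months.
PV = PMT × [(1 − (1+r)^−n)/r] = 4,350 × [1 − (1+r)^−180] / r = £411,804.43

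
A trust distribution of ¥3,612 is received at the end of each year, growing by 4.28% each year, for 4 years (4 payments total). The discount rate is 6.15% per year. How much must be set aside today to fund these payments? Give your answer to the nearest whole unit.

¥13,255

Periodic rate r = 0.0615 per year.
Growing ordinary annuity: PV = PMT₁ × [1 − ((1+g)/(1+r))^n] / (r − g) = 3,612 × [1 − ((1+0.0428)/(1+r))^4] / (r − 0.0428) = ¥13,255.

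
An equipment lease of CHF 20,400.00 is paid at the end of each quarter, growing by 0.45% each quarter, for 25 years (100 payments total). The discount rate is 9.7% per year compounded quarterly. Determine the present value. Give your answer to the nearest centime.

Periodic rate r = 0.097/4 per quarter; n is counted in quarters.
Growing ordinary annuity: PV = PMT₁ × [1 − ((1+g)/(1+r))^n] / (r − g) = 20,400 × [1 − ((1+0.0045)/(1+r))^100] / (r − 0.0045) = CHF 885,524.14.

CHF 885,524.14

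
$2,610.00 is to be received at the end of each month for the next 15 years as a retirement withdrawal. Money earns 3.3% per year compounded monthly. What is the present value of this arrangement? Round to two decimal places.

$370,159.52

This is an ordinary annuity: 180 payments of $2,610.00 at the end of each month.
Periodic rate r = 0.033/12 per month; n is counted in months.
PV = PMT × [(1 − (1+r)^−n)/r] = 2,610 × [1 − (1+r)^−180] / r = $370,159.52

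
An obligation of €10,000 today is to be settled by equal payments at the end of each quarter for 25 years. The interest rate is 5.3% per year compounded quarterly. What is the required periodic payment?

Level ordinary annuity; solve PV = PMT × [(1 − (1+r)^−n)/r] for PMT.
Periodic rate r = 0.053/4 per quarter; n is counted in quarters.
With n = 100: PMT = 10,000 / ([(1 − (1+r)^−n)/r]) = €181.04

€181.04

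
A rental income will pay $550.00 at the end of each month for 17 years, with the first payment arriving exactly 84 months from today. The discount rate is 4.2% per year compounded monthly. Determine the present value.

Ordinary annuity of 204 payments, first payment at period 84.
Periodic rate r = 0.042/12 per month; n is counted in months.
The ordinary-annuity PV formula values the stream one period before the first payment (period 83); discount that back 83 periods:
PV₀ = 550 × [1 − (1+r)^−204] / r × (1+r)^−83 = $59,934.03

$59,934.03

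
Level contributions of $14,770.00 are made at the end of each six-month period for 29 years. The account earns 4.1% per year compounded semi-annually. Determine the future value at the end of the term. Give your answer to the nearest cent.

This is an ordinary annuity: 58 deposits of $14,770.00 at the end of each six-month period.
Periodic rate r = 0.041/2 per half-year; n is counted in half-years.
FV = PMT × [((1+r)^n − 1)/r] = 14,770 × [(1+r)^58 − 1] / r = $1,617,171.19

$1,617,171.19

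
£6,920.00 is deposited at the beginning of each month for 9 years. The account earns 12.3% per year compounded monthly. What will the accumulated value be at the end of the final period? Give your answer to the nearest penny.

£1,369,724.26

This is an annuity due: 108 deposits of £6,920.00 at the beginning of each month.
Periodic rate r = 0.123/12 per month; n is counted in months.
FV = PMT × [((1+r)^n − 1)/r] × (1+r) = 6,920 × [(1+r)^108 − 1] / r × (1+r) = £1,369,724.26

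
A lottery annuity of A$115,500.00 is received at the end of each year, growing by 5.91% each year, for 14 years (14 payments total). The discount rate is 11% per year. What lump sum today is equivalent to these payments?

Periodic rate r = 0.11 per year.
Growing ordinary annuity: PV = PMT₁ × [1 − ((1+g)/(1+r))^n] / (r − g) = 115,500 × [1 − ((1+0.0591)/(1+r))^14] / (r − 0.0591) = A$1,093,012.41.

A$1,093,012.41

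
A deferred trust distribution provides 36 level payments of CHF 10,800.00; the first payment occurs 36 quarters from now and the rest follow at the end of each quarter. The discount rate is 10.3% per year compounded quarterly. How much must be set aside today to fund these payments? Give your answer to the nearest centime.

Ordinary annuity of 36 payments, first payment at period 36.
Periodic rate r = 0.103/4 per quarter; n is counted in quarters.
The ordinary-annuity PV formula values the stream one period before the first payment (period 35); discount that back 35 periods:
PV₀ = 10,800 × [1 − (1+r)^−36] / r × (1+r)^−35 = CHF 103,287.41

CHF 103,287.41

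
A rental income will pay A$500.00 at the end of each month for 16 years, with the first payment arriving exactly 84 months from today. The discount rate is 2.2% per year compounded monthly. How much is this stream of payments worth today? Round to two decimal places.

Ordinary annuity of 192 payments, first payment at period 84.
Periodic rate r = 0.022/12 per month; n is counted in months.
The ordinary-annuity PV formula values the stream one period before the first payment (period 83); discount that back 83 periods:
PV₀ = 500 × [1 − (1+r)^−192] / r × (1+r)^−83 = A$69,457.42

A$69,457.42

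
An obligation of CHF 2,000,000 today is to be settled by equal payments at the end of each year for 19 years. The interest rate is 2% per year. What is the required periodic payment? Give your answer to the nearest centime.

CHF 127,563.53

Level ordinary annuity; solve PV = PMT × [(1 − (1+r)^−n)/r] for PMT.
Periodic rate r = 0.02 per year.
With n = 19: PMT = 2,000,000 / ([(1 − (1+r)^−n)/r]) = CHF 127,563.53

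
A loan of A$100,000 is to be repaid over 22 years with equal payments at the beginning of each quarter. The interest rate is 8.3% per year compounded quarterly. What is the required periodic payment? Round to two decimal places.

Level annuity due; solve PV = PMT × [(1 − (1+r)^−n)/r] × (1+r) for PMT.
Periodic rate r = 0.083/4 per quarter; n is counted in quarters.
With n = 88: PMT = 100,000 / ([(1 − (1+r)^−n)/r] × (1+r)) = A$2,431.88

A$2,431.88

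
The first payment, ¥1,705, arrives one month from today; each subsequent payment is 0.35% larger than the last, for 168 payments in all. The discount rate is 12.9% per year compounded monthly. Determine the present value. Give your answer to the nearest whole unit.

¥165,002

Periodic rate r = 0.129/12 per month; n is counted in months.
Growing ordinary annuity: PV = PMT₁ × [1 − ((1+g)/(1+r))^n] / (r − g) = 1,705 × [1 − ((1+0.0035)/(1+r))^168] / (r − 0.0035) = ¥165,002.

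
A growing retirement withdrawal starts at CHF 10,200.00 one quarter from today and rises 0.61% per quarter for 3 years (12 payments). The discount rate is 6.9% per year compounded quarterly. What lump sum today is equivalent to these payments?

CHF 113,329.24

Periodic rate r = 0.069/4 per quarter; n is counted in quarters.
Growing ordinary annuity: PV = PMT₁ × [1 − ((1+g)/(1+r))^n] / (r − g) = 10,200 × [1 − ((1+0.0061)/(1+r))^12] / (r − 0.0061) = CHF 113,329.24.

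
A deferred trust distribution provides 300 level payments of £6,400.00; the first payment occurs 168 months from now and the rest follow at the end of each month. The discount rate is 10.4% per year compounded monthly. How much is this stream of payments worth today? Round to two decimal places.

£161,643.08

Ordinary annuity of 300 payments, first payment at period 168.
Periodic rate r = 0.104/12 per month; n is counted in months.
The ordinary-annuity PV formula values the stream one period before the first payment (period 167); discount that back 167 periods:
PV₀ = 6,400 × [1 − (1+r)^−300] / r × (1+r)^−167 = £161,643.08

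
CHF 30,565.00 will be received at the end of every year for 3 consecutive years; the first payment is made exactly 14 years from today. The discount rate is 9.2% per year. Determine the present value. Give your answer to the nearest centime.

Ordinary annuity of 3 payments, first payment at period 14.
Periodic rate r = 0.092 per year.
The ordinary-annuity PV formula values the stream one period before the first payment (period 13); discount that back 13 periods:
PV₀ = 30,565 × [1 − (1+r)^−3] / r × (1+r)^−13 = CHF 24,554.25

CHF 24,554.25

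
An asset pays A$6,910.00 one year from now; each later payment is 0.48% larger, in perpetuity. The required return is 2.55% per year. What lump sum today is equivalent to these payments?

Periodic rate r = 0.0255 per year.
Growing perpetuity (Gordon): PV = PMT₁ / (r − g) = 6,910 / (r − 0.0048) = A$333,816.43.

A$333,816.43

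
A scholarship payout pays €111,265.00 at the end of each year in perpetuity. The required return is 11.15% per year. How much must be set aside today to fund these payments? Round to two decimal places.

€997,892.38

Periodic rate r = 0.1115 per year.
Level perpetuity: PV = PMT / r = 111,265 / (0.1115) = €997,892.38.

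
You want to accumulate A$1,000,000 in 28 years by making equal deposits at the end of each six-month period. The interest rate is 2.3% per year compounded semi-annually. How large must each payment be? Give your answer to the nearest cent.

A$12,819.12

Level ordinary annuity; solve FV = PMT × [((1+r)^n − 1)/r] for PMT.
Periodic rate r = 0.023/2 per half-year; n is counted in half-years.
With n = 56: PMT = 1,000,000 / ([((1+r)^n − 1)/r]) = A$12,819.12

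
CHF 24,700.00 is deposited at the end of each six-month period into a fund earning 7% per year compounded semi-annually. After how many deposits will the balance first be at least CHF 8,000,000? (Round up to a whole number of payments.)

74 payments

Periodic rate r = 0.07/2 per half-year; n is counted in half-years.
Ordinary annuity FV: 8,000,000 = 24,700 × [((1+r)^n − 1)/r].
(1+r)^n = 1 + 8,000,000 × r / 24,700, so n = ln(1 + 8,000,000·r/24,700) / ln(1+r) = 73.04.
Round up to a whole number of payments: n = 74.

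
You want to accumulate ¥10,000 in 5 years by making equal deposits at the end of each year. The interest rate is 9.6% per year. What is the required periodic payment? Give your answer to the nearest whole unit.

¥1,651

Level ordinary annuity; solve FV = PMT × [((1+r)^n − 1)/r] for PMT.
Periodic rate r = 0.096 per year.
With n = 5: PMT = 10,000 / ([((1+r)^n − 1)/r]) = ¥1,651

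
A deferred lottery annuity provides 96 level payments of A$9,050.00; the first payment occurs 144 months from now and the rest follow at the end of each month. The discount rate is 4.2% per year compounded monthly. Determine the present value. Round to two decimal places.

Ordinary annuity of 96 payments, first payment at period 144.
Periodic rate r = 0.042/12 per month; n is counted in months.
The ordinary-annuity PV formula values the stream one period before the first payment (period 143); discount that back 143 periods:
PV₀ = 9,050 × [1 − (1+r)^−96] / r × (1+r)^−143 = A$447,070.30

A$447,070.30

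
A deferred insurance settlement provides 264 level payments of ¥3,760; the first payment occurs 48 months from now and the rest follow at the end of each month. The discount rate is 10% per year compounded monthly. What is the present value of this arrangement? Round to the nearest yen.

Ordinary annuity of 264 payments, first payment at period 48.
Periodic rate r = 0.1/12 per month; n is counted in months.
The ordinary-annuity PV formula values the stream one period before the first payment (period 47); discount that back 47 periods:
PV₀ = 3,760 × [1 − (1+r)^−264] / r × (1+r)^−47 = ¥271,317

¥271,317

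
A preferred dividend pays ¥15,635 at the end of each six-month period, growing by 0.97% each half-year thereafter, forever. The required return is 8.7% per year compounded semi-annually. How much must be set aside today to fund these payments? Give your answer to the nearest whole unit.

¥462,574

Periodic rate r = 0.087/2 per half-year.
Growing perpetuity (Gordon): PV = PMT₁ / (r − g) = 15,635 / (r − 0.0097) = ¥462,574.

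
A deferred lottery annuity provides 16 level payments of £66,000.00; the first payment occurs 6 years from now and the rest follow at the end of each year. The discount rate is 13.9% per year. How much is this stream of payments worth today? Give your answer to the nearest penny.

Ordinary annuity of 16 payments, first payment at period 6.
Periodic rate r = 0.139 per year.
The ordinary-annuity PV formula values the stream one period before the first payment (period 5); discount that back 5 periods:
PV₀ = 66,000 × [1 − (1+r)^−16] / r × (1+r)^−5 = £216,821.57

£216,821.57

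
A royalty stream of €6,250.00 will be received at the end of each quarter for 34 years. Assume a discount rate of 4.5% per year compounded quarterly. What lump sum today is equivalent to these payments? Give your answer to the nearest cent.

This is an ordinary annuity: 136 payments of €6,250.00 at the end of each quarter.
Periodic rate r = 0.045/4 per quarter; n is counted in quarters.
PV = PMT × [(1 − (1+r)^−n)/r] = 6,250 × [1 − (1+r)^−136] / r = €434,225.95

€434,225.95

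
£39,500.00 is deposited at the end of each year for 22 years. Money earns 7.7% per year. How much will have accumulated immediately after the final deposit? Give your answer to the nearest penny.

This is an ordinary annuity: 22 deposits of £39,500.00 at the end of each year.
Periodic rate r = 0.077 per year.
FV = PMT × [((1+r)^n − 1)/r] = 39,500 × [(1+r)^22 − 1] / r = £2,110,336.45

£2,110,336.45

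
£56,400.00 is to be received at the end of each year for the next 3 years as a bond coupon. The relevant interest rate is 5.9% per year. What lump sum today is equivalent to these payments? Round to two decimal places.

£151,037.24

This is an ordinary annuity: 3 payments of £56,400.00 at the end of each year.
Periodic rate r = 0.059 per year.
PV = PMT × [(1 − (1+r)^−n)/r] = 56,400 × [1 − (1+r)^−3] / r = £151,037.24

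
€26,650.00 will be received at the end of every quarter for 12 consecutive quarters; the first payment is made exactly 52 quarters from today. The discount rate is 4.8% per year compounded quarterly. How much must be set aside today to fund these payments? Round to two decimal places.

Ordinary annuity of 12 payments, first payment at period 52.
Periodic rate r = 0.048/4 per quarter; n is counted in quarters.
The ordinary-annuity PV formula values the stream one period before the first payment (period 51); discount that back 51 periods:
PV₀ = 26,650 × [1 − (1+r)^−12] / r × (1+r)^−51 = €161,200.78

€161,200.78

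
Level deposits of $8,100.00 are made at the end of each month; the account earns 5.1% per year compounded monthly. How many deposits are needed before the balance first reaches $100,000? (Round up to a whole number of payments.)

Periodic rate r = 0.051/12 per month; n is counted in months.
Ordinary annuity FV: 100,000 = 8,100 × [((1+r)^n − 1)/r].
(1+r)^n = 1 + 100,000 × r / 8,100, so n = ln(1 + 100,000·r/8,100) / ln(1+r) = 12.06.
Round up to a whole number of payments: n = 13.

13 payments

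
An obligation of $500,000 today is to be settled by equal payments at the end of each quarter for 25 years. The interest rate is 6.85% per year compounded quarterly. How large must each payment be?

$10,481.04

Level ordinary annuity; solve PV = PMT × [(1 − (1+r)^−n)/r] for PMT.
Periodic rate r = 0.0685/4 per quarter; n is counted in quarters.
With n = 100: PMT = 500,000 / ([(1 − (1+r)^−n)/r]) = $10,481.04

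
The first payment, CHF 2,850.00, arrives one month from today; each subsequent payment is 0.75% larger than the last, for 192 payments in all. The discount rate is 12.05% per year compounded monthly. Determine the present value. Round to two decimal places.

CHF 430,064.67

Periodic rate r = 0.1205/12 per month; n is counted in months.
Growing ordinary annuity: PV = PMT₁ × [1 − ((1+g)/(1+r))^n] / (r − g) = 2,850 × [1 − ((1+0.0075)/(1+r))^192] / (r − 0.0075) = CHF 430,064.67.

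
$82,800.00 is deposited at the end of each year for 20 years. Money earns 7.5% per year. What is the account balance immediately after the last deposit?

This is an ordinary annuity: 20 deposits of $82,800.00 at the end of each year.
Periodic rate r = 0.075 per year.
FV = PMT × [((1+r)^n − 1)/r] = 82,800 × [(1+r)^20 − 1] / r = $3,585,627.61

$3,585,627.61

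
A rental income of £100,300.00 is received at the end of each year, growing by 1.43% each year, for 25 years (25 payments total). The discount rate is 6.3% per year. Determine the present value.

Periodic rate r = 0.063 per year.
Growing ordinary annuity: PV = PMT₁ × [1 − ((1+g)/(1+r))^n] / (r − g) = 100,300 × [1 − ((1+0.0143)/(1+r))^25] / (r − 0.0143) = £1,421,870.90.

£1,421,870.90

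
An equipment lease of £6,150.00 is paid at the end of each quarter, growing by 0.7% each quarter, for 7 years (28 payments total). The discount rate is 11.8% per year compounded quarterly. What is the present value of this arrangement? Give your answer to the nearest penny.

£126,108.88

Periodic rate r = 0.118/4 per quarter; n is counted in quarters.
Growing ordinary annuity: PV = PMT₁ × [1 − ((1+g)/(1+r))^n] / (r − g) = 6,150 × [1 − ((1+0.007)/(1+r))^28] / (r − 0.007) = £126,108.88.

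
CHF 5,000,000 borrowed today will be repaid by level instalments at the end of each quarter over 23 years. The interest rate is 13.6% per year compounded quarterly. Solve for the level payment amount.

Level ordinary annuity; solve PV = PMT × [(1 − (1+r)^−n)/r] for PMT.
Periodic rate r = 0.136/4 per quarter; n is counted in quarters.
With n = 92: PMT = 5,000,000 / ([(1 − (1+r)^−n)/r]) = CHF 178,223.87

CHF 178,223.87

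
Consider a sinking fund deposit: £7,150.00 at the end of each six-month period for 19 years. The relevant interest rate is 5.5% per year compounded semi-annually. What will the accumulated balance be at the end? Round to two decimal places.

£468,925.11

This is an ordinary annuity: 38 deposits of £7,150.00 at the end of each six-month period.
Periodic rate r = 0.055/2 per half-year; n is counted in half-years.
FV = PMT × [((1+r)^n − 1)/r] = 7,150 × [(1+r)^38 − 1] / r = £468,925.11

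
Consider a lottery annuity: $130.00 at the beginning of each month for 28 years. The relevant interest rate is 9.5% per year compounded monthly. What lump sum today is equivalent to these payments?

This is an annuity due: 336 payments of $130.00 at the beginning of each month.
Periodic rate r = 0.095/12 per month; n is counted in months.
PV = PMT × [(1 − (1+r)^−n)/r] × (1+r) = 130 × [1 − (1+r)^−336] / r × (1+r) = $15,381.15

$15,381.15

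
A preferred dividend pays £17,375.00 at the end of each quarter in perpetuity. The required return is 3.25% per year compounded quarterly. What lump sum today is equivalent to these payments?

Periodic rate r = 0.0325/4 per quarter.
Level perpetuity: PV = PMT / r = 17,375 / (0.0325/4) = £2,138,461.54.

£2,138,461.54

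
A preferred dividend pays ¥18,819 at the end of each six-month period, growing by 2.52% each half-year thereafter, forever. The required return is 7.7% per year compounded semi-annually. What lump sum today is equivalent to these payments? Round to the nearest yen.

¥1,414,962

Periodic rate r = 0.077/2 per half-year.
Growing perpetuity (Gordon): PV = PMT₁ / (r − g) = 18,819 / (r − 0.0252) = ¥1,414,962.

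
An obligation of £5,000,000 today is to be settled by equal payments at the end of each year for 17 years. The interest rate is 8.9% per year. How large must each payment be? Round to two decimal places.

Level ordinary annuity; solve PV = PMT × [(1 − (1+r)^−n)/r] for PMT.
Periodic rate r = 0.089 per year.
With n = 17: PMT = 5,000,000 / ([(1 − (1+r)^−n)/r]) = £581,476.64

£581,476.64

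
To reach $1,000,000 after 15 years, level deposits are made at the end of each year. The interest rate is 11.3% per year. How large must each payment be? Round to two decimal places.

Level ordinary annuity; solve FV = PMT × [((1+r)^n − 1)/r] for PMT.
Periodic rate r = 0.113 per year.
With n = 15: PMT = 1,000,000 / ([((1+r)^n − 1)/r]) = $28,375.76

$28,375.76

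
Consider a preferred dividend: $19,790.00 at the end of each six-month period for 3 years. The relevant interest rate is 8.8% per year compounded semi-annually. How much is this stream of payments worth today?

$102,404.47

This is an ordinary annuity: 6 payments of $19,790.00 at the end of each six-month period.
Periodic rate r = 0.088/2 per half-year; n is counted in half-years.
PV = PMT × [(1 − (1+r)^−n)/r] = 19,790 × [1 − (1+r)^−6] / r = $102,404.47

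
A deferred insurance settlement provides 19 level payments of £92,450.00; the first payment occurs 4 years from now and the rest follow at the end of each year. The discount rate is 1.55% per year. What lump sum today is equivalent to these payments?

£1,443,316.34

Ordinary annuity of 19 payments, first payment at period 4.
Periodic rate r = 0.0155 per year.
The ordinary-annuity PV formula values the stream one period before the first payment (period 3); discount that back 3 periods:
PV₀ = 92,450 × [1 − (1+r)^−19] / r × (1+r)^−3 = £1,443,316.34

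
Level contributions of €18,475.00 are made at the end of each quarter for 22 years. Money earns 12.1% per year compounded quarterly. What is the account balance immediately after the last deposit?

This is an ordinary annuity: 88 deposits of €18,475.00 at the end of each quarter.
Periodic rate r = 0.121/4 per quarter; n is counted in quarters.
FV = PMT × [((1+r)^n − 1)/r] = 18,475 × [(1+r)^88 − 1] / r = €7,799,525.64

€7,799,525.64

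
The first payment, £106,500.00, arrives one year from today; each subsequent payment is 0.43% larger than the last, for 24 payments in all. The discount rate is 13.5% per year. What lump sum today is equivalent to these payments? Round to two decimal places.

Periodic rate r = 0.135 per year.
Growing ordinary annuity: PV = PMT₁ × [1 − ((1+g)/(1+r))^n] / (r − g) = 106,500 × [1 − ((1+0.0043)/(1+r))^24] / (r − 0.0043) = £771,602.08.

£771,602.08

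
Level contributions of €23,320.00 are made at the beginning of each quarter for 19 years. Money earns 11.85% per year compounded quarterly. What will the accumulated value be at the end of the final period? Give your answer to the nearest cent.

€6,642,990.08

This is an annuity due: 76 deposits of €23,320.00 at the beginning of each quarter.
Periodic rate r = 0.1185/4 per quarter; n is counted in quarters.
FV = PMT × [((1+r)^n − 1)/r] × (1+r) = 23,320 × [(1+r)^76 − 1] / r × (1+r) = €6,642,990.08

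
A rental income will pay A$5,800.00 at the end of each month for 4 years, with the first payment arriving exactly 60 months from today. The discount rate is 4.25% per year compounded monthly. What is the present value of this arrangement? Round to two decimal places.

Ordinary annuity of 48 payments, first payment at period 60.
Periodic rate r = 0.0425/12 per month; n is counted in months.
The ordinary-annuity PV formula values the stream one period before the first payment (period 59); discount that back 59 periods:
PV₀ = 5,800 × [1 − (1+r)^−48] / r × (1+r)^−59 = A$207,483.40

A$207,483.40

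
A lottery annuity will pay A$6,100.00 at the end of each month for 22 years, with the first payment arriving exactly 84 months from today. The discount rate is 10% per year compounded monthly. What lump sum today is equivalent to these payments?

A$326,490.69

Ordinary annuity of 264 payments, first payment at period 84.
Periodic rate r = 0.1/12 per month; n is counted in months.
The ordinary-annuity PV formula values the stream one period before the first payment (period 83); discount that back 83 periods:
PV₀ = 6,100 × [1 − (1+r)^−264] / r × (1+r)^−83 = A$326,490.69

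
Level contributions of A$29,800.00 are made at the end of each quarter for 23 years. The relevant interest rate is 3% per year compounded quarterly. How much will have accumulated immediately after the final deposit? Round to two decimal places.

This is an ordinary annuity: 92 deposits of A$29,800.00 at the end of each quarter.
Periodic rate r = 0.03/4 per quarter; n is counted in quarters.
FV = PMT × [((1+r)^n − 1)/r] = 29,800 × [(1+r)^92 − 1] / r = A$3,927,993.81

A$3,927,993.81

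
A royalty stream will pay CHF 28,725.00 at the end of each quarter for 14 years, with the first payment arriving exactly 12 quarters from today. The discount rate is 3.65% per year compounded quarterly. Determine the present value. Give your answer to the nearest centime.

CHF 1,135,776.19

Ordinary annuity of 56 payments, first payment at period 12.
Periodic rate r = 0.0365/4 per quarter; n is counted in quarters.
The ordinary-annuity PV formula values the stream one period before the first payment (period 11); discount that back 11 periods:
PV₀ = 28,725 × [1 − (1+r)^−56] / r × (1+r)^−11 = CHF 1,135,776.19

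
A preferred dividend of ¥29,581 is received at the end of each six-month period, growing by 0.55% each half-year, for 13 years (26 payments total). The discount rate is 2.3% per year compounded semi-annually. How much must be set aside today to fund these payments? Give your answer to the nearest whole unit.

Periodic rate r = 0.023/2 per half-year; n is counted in half-years.
Growing ordinary annuity: PV = PMT₁ × [1 − ((1+g)/(1+r))^n] / (r − g) = 29,581 × [1 − ((1+0.0055)/(1+r))^26] / (r − 0.0055) = ¥706,570.

¥706,570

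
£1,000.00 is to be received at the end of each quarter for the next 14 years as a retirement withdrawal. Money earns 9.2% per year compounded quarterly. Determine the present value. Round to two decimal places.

£31,309.77

This is an ordinary annuity: 56 payments of £1,000.00 at the end of each quarter.
Periodic rate r = 0.092/4 per quarter; n is counted in quarters.
PV = PMT × [(1 − (1+r)^−n)/r] = 1,000 × [1 − (1+r)^−56] / r = £31,309.77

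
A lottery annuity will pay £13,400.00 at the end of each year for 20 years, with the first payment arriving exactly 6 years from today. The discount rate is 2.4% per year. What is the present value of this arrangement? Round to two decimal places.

£187,300.53

Ordinary annuity of 20 payments, first payment at period 6.
Periodic rate r = 0.024 per year.
The ordinary-annuity PV formula values the stream one period before the first payment (period 5); discount that back 5 periods:
PV₀ = 13,400 × [1 − (1+r)^−20] / r × (1+r)^−5 = £187,300.53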